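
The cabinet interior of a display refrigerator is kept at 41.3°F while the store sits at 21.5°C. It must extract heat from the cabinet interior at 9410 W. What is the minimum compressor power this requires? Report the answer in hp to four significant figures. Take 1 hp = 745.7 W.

In absolute terms T_C = 278.32 K and T_H = 294.65 K, so ΔT = 16.33 K.
COP_Carnot = T_C/ΔT = 278.32/16.33 = 17.04.
Ẇ_min = Q̇/COP_Carnot = 9410/17.04 = 552.2 W = 0.7406 hp.

0.7406 hp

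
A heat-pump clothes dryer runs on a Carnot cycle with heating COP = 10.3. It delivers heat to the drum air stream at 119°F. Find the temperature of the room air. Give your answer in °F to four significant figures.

COP_HP = T_H/(T_H − T_C) gives T_H − T_C = T_H/COP.
With T_H = 321.48 K, T_C = 321.48 × (1 − 1/10.3) = 290.27 K.
Converting, 290.27 K = 62.82°F.

62.82 °F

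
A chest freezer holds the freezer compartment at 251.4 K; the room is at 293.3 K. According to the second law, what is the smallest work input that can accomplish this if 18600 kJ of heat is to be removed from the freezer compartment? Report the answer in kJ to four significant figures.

The reservoir spacing is ΔT = 293.3 − 251.4 = 41.90 K.
The reversible limit is COP_R = T_C/ΔT = 6.000, so W_min = Q_C/COP = Q_C·ΔT/T_C.
W_min = 18600 × 41.90/251.40 = 3100 kJ.

3100 kJ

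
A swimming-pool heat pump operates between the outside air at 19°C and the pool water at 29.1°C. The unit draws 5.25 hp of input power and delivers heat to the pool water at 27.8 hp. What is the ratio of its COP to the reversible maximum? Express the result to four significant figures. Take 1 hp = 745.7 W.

0.1769

COP_actual = Q̇_H/Ẇ = 27.80/5.250 = 5.295.
In absolute terms T_C = 292.15 K and T_H = 302.25 K, so ΔT = 10.10 K.
COP_Carnot = T_H/ΔT = 302.25/10.10 = 29.93.
η_II = COP_actual/COP_Carnot = 5.295/29.93 = 0.1769.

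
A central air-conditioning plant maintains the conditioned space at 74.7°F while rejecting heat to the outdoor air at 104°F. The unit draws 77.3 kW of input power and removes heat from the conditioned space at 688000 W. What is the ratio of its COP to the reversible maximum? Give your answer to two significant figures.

Converting, Q̇_C = 688000 W = 688.0 kW, so COP_actual = Q̇_C/Ẇ = 688.0/77.30 = 8.900.
In absolute terms T_C = 296.87 K and T_H = 313.15 K, so ΔT = 16.28 K.
COP_Carnot = T_C/ΔT = 296.87/16.28 = 18.24.
η_II = COP_actual/COP_Carnot = 8.900/18.24 = 0.4880.

0.49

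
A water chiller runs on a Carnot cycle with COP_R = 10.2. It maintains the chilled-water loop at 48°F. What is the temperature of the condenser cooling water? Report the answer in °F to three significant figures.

COP_R = T_C/(T_H − T_C) gives T_H − T_C = T_C/COP.
With T_C = 282.04 K, T_H = 282.04 × (1 + 1/10.2) = 309.69 K.
Converting, 309.69 K = 97.77°F.

97.8 °F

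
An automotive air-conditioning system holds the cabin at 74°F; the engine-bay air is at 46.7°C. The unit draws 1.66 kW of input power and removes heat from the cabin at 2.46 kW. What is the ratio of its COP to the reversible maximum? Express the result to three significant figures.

COP_actual = Q̇_C/Ẇ = 2.460/1.660 = 1.482.
In absolute terms T_C = 296.48 K and T_H = 319.85 K, so ΔT = 23.37 K.
COP_Carnot = T_C/ΔT = 296.48/23.37 = 12.69.
η_II = COP_actual/COP_Carnot = 1.482/12.69 = 0.1168.

0.117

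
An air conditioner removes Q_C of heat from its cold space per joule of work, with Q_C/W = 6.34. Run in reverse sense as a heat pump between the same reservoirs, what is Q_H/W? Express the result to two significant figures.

7.3

The first law on one cycle gives Q_H = Q_C + W, so Q_H/W = Q_C/W + 1.
COP_HP = COP_R + 1 = 6.34 + 1 = 7.34.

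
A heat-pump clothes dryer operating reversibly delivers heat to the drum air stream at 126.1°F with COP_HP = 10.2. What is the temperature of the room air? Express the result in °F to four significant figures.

COP_HP = T_H/(T_H − T_C) gives T_H − T_C = T_H/COP.
With T_H = 325.43 K, T_C = 325.43 × (1 − 1/10.2) = 293.52 K.
Converting, 293.52 K = 68.67°F.

68.67 °F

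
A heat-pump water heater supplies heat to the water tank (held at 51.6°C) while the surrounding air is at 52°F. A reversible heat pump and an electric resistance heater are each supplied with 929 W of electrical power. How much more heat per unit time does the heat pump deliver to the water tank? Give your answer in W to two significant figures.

6500 W

In absolute terms T_C = 284.26 K and T_H = 324.75 K, so ΔT = 40.49 K.
COP_Carnot = T_H/ΔT = 324.75/40.49 = 8.021.
The heat pump delivers Q̇_H = COP × Ẇ = 7451 W; the resistance heater delivers Ẇ = 929.0 W.
Extra = (COP − 1)·Ẇ = 6522 W.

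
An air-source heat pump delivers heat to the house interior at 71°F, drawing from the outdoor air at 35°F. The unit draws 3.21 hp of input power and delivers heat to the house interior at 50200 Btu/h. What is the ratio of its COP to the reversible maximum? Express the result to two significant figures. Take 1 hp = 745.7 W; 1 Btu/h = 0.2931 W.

0.42

Converting, Q̇_H = 50200 Btu/h = 19.73 hp, so COP_actual = Q̇_H/Ẇ = 19.73/3.210 = 6.147.
In absolute terms T_C = 274.82 K and T_H = 294.82 K, so ΔT = 20.00 K.
COP_Carnot = T_H/ΔT = 294.82/20.00 = 14.74.
η_II = COP_actual/COP_Carnot = 6.147/14.74 = 0.4170.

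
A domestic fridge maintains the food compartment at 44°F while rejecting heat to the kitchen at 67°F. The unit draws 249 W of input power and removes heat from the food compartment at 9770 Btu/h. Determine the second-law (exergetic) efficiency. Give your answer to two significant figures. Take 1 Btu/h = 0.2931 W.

0.53

Converting, Q̇_C = 9770 Btu/h = 2864 W, so COP_actual = Q̇_C/Ẇ = 2864/249.0 = 11.50.
In absolute terms T_C = 279.82 K and T_H = 292.59 K, so ΔT = 12.78 K.
COP_Carnot = T_C/ΔT = 279.82/12.78 = 21.90.
η_II = COP_actual/COP_Carnot = 11.50/21.90 = 0.5252.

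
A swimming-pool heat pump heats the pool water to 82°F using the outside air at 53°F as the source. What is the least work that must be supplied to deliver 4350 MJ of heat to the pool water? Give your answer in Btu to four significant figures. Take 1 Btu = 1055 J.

In absolute terms T_C = 284.82 K and T_H = 300.93 K, so ΔT = 16.11 K.
The reversible limit is COP_HP = T_H/ΔT = 18.68, so W_min = Q_H/COP = Q_H·ΔT/T_H.
W_min = 4350 × 16.11/300.93 = 232.9 MJ = 220700 Btu.

220700 Btu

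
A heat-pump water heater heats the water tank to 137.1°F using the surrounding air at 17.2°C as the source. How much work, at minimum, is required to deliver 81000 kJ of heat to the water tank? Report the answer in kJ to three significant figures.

10100 kJ

In absolute terms T_C = 290.35 K and T_H = 331.54 K, so ΔT = 41.19 K.
The reversible limit is COP_HP = T_H/ΔT = 8.049, so W_min = Q_H/COP = Q_H·ΔT/T_H.
W_min = 81000 × 41.19/331.54 = 10060 kJ.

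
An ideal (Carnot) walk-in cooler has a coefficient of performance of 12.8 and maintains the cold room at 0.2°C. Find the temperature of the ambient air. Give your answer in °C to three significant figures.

21.6 °C

COP_R = T_C/(T_H − T_C) gives T_H − T_C = T_C/COP.
With T_C = 273.35 K, T_H = 273.35 × (1 + 1/12.8) = 294.71 K.
Converting, 294.71 K = 21.56°C.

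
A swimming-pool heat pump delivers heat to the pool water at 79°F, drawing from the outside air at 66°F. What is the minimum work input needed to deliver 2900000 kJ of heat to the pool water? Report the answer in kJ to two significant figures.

70000 kJ

In absolute terms T_C = 292.04 K and T_H = 299.26 K, so ΔT = 7.222 K.
The reversible limit is COP_HP = T_H/ΔT = 41.44, so W_min = Q_H/COP = Q_H·ΔT/T_H.
W_min = 2900000 × 7.222/299.26 = 69990 kJ.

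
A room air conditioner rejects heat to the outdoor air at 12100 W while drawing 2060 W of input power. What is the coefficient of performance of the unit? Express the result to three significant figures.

4.87

The first law gives Q̇_H = Q̇_C + Ẇ, so the three rates are Q̇_C = 10040, Q̇_H = 12100, Ẇ = 2060 W.
COP_R = Q̇_C/Ẇ = 10040/2060 = 4.874.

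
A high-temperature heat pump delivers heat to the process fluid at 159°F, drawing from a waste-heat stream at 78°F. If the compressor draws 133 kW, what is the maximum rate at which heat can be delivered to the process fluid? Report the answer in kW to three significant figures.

In absolute terms T_C = 298.71 K and T_H = 343.71 K, so ΔT = 45.00 K.
COP_Carnot = T_H/ΔT = 343.71/45.00 = 7.638.
Q̇_max = COP_Carnot × Ẇ = 7.638 × 133.0 kW = 1016 kW.

1020 kW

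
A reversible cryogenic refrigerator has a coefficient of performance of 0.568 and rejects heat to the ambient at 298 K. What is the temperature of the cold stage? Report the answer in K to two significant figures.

For a Carnot refrigerator COP_R = T_C/(T_H − T_C), so T_C = COP·T_H/(1 + COP).
With T_H = 298.00 K, T_C = 0.568 × 298.00/1.568 = 107.95 K.

110 K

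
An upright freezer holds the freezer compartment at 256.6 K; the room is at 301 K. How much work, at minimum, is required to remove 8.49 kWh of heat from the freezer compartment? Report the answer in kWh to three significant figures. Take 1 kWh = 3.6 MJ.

1.47 kWh

The reservoir spacing is ΔT = 301 − 256.6 = 44.40 K.
The reversible limit is COP_R = T_C/ΔT = 5.779, so W_min = Q_C/COP = Q_C·ΔT/T_C.
W_min = 8.490 × 44.40/256.60 = 1.469 kWh.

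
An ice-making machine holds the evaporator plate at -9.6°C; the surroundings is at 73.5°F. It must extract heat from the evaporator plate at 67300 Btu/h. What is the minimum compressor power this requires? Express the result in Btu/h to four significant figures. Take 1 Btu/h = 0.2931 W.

8339 Btu/h

In absolute terms T_C = 263.55 K and T_H = 296.21 K, so ΔT = 32.66 K.
COP_Carnot = T_C/ΔT = 263.55/32.66 = 8.071.
Ẇ_min = Q̇/COP_Carnot = 67300/8.071 = 8339 Btu/h.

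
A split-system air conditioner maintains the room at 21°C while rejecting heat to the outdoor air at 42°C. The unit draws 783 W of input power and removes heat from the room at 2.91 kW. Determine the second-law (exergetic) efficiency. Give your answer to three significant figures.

Converting, Q̇_C = 2.910 kW = 2910 W, so COP_actual = Q̇_C/Ẇ = 2910/783.0 = 3.716.
In absolute terms T_C = 294.15 K and T_H = 315.15 K, so ΔT = 21.00 K.
COP_Carnot = T_C/ΔT = 294.15/21.00 = 14.01.
η_II = COP_actual/COP_Carnot = 3.716/14.01 = 0.2653.

0.265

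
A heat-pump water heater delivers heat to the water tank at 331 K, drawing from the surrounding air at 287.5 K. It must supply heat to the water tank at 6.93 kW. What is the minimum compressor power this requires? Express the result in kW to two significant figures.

0.91 kW

The reservoir spacing is ΔT = 331 − 287.5 = 43.50 K.
COP_Carnot = T_H/ΔT = 331.00/43.50 = 7.609.
Ẇ_min = Q̇/COP_Carnot = 6.930/7.609 = 0.9107 kW.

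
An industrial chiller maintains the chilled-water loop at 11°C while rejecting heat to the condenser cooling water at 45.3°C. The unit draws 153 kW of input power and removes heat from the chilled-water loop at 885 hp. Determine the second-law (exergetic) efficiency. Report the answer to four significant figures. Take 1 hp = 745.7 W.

Converting, Q̇_C = 885.0 hp = 659.9 kW, so COP_actual = Q̇_C/Ẇ = 659.9/153.0 = 4.313.
In absolute terms T_C = 284.15 K and T_H = 318.45 K, so ΔT = 34.30 K.
COP_Carnot = T_C/ΔT = 284.15/34.30 = 8.284.
η_II = COP_actual/COP_Carnot = 4.313/8.284 = 0.5207.

0.5207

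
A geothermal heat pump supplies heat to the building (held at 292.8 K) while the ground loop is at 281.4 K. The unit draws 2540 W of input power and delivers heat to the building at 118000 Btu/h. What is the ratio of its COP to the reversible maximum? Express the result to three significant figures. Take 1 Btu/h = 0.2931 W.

Converting, Q̇_H = 118000 Btu/h = 34590 W, so COP_actual = Q̇_H/Ẇ = 34590/2540 = 13.62.
The reservoir spacing is ΔT = 292.8 − 281.4 = 11.40 K.
COP_Carnot = T_H/ΔT = 292.80/11.40 = 25.68.
η_II = COP_actual/COP_Carnot = 13.62/25.68 = 0.5301.

0.530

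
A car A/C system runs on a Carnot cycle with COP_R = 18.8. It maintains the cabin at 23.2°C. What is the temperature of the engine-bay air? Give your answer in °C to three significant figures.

COP_R = T_C/(T_H − T_C) gives T_H − T_C = T_C/COP.
With T_C = 296.35 K, T_H = 296.35 × (1 + 1/18.8) = 312.11 K.
Converting, 312.11 K = 38.96°C.

39.0 °C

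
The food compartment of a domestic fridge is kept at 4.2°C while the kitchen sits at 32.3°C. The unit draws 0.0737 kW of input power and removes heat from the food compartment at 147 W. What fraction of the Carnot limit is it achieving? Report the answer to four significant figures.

Converting, Q̇_C = 147.0 W = 0.1470 kW, so COP_actual = Q̇_C/Ẇ = 0.1470/0.07370 = 1.995.
In absolute terms T_C = 277.35 K and T_H = 305.45 K, so ΔT = 28.10 K.
COP_Carnot = T_C/ΔT = 277.35/28.10 = 9.870.
η_II = COP_actual/COP_Carnot = 1.995/9.870 = 0.2021.

0.2021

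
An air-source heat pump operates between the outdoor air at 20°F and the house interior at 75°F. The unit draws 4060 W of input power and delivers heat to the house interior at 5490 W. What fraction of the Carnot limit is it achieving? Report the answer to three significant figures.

COP_actual = Q̇_H/Ẇ = 5490/4060 = 1.352.
In absolute terms T_C = 266.48 K and T_H = 297.04 K, so ΔT = 30.56 K.
COP_Carnot = T_H/ΔT = 297.04/30.56 = 9.721.
η_II = COP_actual/COP_Carnot = 1.352/9.721 = 0.1391.

0.139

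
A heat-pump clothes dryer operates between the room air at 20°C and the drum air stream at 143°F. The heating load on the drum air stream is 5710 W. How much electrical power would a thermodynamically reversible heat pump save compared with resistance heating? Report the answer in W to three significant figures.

In absolute terms T_C = 293.15 K and T_H = 334.82 K, so ΔT = 41.67 K.
COP_Carnot = T_H/ΔT = 334.82/41.67 = 8.036.
Resistance heating needs Ẇ_res = Q̇_H = 5710 W; the reversible heat pump needs only Ẇ_hp = Q̇_H/COP = 710.6 W.
Saving = 5710 − 710.6 = 4999 W.

5000 W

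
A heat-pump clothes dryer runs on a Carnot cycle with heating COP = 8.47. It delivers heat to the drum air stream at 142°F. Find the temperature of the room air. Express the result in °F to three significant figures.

71.0 °F

COP_HP = T_H/(T_H − T_C) gives T_H − T_C = T_H/COP.
With T_H = 334.26 K, T_C = 334.26 × (1 − 1/8.47) = 294.80 K.
Converting, 294.80 K = 70.96°F.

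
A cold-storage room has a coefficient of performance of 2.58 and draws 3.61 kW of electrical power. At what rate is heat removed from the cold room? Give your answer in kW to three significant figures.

Q̇_C = COP × Ẇ = 2.58 × 3.610 = 9.314 kW.

9.31 kW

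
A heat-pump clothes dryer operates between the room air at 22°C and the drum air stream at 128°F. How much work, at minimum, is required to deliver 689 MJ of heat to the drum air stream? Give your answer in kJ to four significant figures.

66120 kJ

In absolute terms T_C = 295.15 K and T_H = 326.48 K, so ΔT = 31.33 K.
The reversible limit is COP_HP = T_H/ΔT = 10.42, so W_min = Q_H/COP = Q_H·ΔT/T_H.
W_min = 689.0 × 31.33/326.48 = 66.12 MJ = 66120 kJ.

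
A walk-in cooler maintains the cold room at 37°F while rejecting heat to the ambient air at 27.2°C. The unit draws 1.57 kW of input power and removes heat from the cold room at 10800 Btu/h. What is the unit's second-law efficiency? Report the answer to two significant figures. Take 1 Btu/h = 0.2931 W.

Converting, Q̇_C = 10800 Btu/h = 3.165 kW, so COP_actual = Q̇_C/Ẇ = 3.165/1.570 = 2.016.
In absolute terms T_C = 275.93 K and T_H = 300.35 K, so ΔT = 24.42 K.
COP_Carnot = T_C/ΔT = 275.93/24.42 = 11.30.
η_II = COP_actual/COP_Carnot = 2.016/11.30 = 0.1785.

0.18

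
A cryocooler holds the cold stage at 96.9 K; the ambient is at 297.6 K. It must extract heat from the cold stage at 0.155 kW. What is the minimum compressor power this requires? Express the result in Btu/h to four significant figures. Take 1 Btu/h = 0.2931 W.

1095 Btu/h

The reservoir spacing is ΔT = 297.6 − 96.9 = 200.7 K.
COP_Carnot = T_C/ΔT = 96.90/200.7 = 0.4828.
Ẇ_min = Q̇/COP_Carnot = 0.1550/0.4828 = 0.3210 kW = 1095 Btu/h.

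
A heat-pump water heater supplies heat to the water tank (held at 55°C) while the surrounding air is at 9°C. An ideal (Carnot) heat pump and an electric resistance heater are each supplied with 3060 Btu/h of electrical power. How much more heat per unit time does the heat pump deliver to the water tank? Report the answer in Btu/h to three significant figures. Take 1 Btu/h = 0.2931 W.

18800 Btu/h

In absolute terms T_C = 282.15 K and T_H = 328.15 K, so ΔT = 46.00 K.
COP_Carnot = T_H/ΔT = 328.15/46.00 = 7.134.
The heat pump delivers Q̇_H = COP × Ẇ = 21830 Btu/h; the resistance heater delivers Ẇ = 3060 Btu/h.
Extra = (COP − 1)·Ẇ = 18770 Btu/h.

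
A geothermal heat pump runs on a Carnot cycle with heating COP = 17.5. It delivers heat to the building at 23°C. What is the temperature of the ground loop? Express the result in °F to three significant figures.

COP_HP = T_H/(T_H − T_C) gives T_H − T_C = T_H/COP.
With T_H = 296.15 K, T_C = 296.15 × (1 − 1/17.5) = 279.23 K.
Converting, 279.23 K = 42.94°F.

42.9 °F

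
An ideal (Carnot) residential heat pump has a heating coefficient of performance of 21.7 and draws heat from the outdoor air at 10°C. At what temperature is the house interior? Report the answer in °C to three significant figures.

23.7 °C

COP_HP = T_H/(T_H − T_C) rearranges to T_H = COP·T_C/(COP − 1).
With T_C = 283.15 K, T_H = 21.7 × 283.15/20.70 = 296.83 K.
Converting, 296.83 K = 23.68°C.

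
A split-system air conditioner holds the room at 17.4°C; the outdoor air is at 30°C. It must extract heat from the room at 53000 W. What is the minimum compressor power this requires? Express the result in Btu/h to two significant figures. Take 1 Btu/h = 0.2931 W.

In absolute terms T_C = 290.55 K and T_H = 303.15 K, so ΔT = 12.60 K.
COP_Carnot = T_C/ΔT = 290.55/12.60 = 23.06.
Ẇ_min = Q̇/COP_Carnot = 53000/23.06 = 2298 W = 7842 Btu/h.

7800 Btu/h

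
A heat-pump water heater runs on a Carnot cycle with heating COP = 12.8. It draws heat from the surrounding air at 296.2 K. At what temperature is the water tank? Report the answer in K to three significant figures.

321 K

COP_HP = T_H/(T_H − T_C) rearranges to T_H = COP·T_C/(COP − 1).
With T_C = 296.20 K, T_H = 12.8 × 296.20/11.80 = 321.30 K.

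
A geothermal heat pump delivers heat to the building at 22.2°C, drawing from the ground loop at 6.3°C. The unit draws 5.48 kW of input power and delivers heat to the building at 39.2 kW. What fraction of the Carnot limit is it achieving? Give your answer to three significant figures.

COP_actual = Q̇_H/Ẇ = 39.20/5.480 = 7.153.
In absolute terms T_C = 279.45 K and T_H = 295.35 K, so ΔT = 15.90 K.
COP_Carnot = T_H/ΔT = 295.35/15.90 = 18.58.
η_II = COP_actual/COP_Carnot = 7.153/18.58 = 0.3851.

0.385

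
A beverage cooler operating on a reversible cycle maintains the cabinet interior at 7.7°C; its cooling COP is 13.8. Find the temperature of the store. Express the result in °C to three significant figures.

COP_R = T_C/(T_H − T_C) gives T_H − T_C = T_C/COP.
With T_C = 280.85 K, T_H = 280.85 × (1 + 1/13.8) = 301.20 K.
Converting, 301.20 K = 28.05°C.

28.1 °C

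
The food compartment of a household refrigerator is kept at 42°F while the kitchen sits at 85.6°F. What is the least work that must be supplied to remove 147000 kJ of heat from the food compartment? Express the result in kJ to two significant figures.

In absolute terms T_C = 278.71 K and T_H = 302.93 K, so ΔT = 24.22 K.
The reversible limit is COP_R = T_C/ΔT = 11.51, so W_min = Q_C/COP = Q_C·ΔT/T_C.
W_min = 147000 × 24.22/278.71 = 12780 kJ.

13000 kJ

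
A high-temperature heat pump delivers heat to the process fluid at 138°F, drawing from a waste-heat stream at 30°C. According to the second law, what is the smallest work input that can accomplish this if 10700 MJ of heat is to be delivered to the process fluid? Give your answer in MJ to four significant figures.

930.9 MJ

In absolute terms T_C = 303.15 K and T_H = 332.04 K, so ΔT = 28.89 K.
The reversible limit is COP_HP = T_H/ΔT = 11.49, so W_min = Q_H/COP = Q_H·ΔT/T_H.
W_min = 10700 × 28.89/332.04 = 930.9 MJ.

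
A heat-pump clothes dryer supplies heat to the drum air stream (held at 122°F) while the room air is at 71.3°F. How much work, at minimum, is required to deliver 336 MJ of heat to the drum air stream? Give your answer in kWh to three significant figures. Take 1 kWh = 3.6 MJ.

In absolute terms T_C = 294.98 K and T_H = 323.15 K, so ΔT = 28.17 K.
The reversible limit is COP_HP = T_H/ΔT = 11.47, so W_min = Q_H/COP = Q_H·ΔT/T_H.
W_min = 336.0 × 28.17/323.15 = 29.29 MJ = 8.135 kWh.

8.14 kWh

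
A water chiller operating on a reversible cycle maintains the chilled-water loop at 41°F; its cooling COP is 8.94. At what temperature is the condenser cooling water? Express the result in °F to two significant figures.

COP_R = T_C/(T_H − T_C) gives T_H − T_C = T_C/COP.
With T_C = 278.15 K, T_H = 278.15 × (1 + 1/8.94) = 309.26 K.
Converting, 309.26 K = 97.00°F.

97 °F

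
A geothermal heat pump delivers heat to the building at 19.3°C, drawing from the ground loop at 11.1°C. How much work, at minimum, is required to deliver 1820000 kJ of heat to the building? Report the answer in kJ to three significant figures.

In absolute terms T_C = 284.25 K and T_H = 292.45 K, so ΔT = 8.200 K.
The reversible limit is COP_HP = T_H/ΔT = 35.66, so W_min = Q_H/COP = Q_H·ΔT/T_H.
W_min = 1820000 × 8.200/292.45 = 51030 kJ.

51000 kJ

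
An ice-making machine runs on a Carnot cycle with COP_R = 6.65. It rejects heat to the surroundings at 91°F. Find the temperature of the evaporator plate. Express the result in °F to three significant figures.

19.0 °F

For a Carnot refrigerator COP_R = T_C/(T_H − T_C), so T_C = COP·T_H/(1 + COP).
With T_H = 305.93 K, T_C = 6.65 × 305.93/7.650 = 265.94 K.
Converting, 265.94 K = 19.02°F.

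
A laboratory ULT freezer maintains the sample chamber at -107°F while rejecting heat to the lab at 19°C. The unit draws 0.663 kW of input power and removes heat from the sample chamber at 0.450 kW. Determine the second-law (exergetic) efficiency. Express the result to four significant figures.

COP_actual = Q̇_C/Ẇ = 0.4500/0.6630 = 0.6787.
In absolute terms T_C = 195.93 K and T_H = 292.15 K, so ΔT = 96.22 K.
COP_Carnot = T_C/ΔT = 195.93/96.22 = 2.036.
η_II = COP_actual/COP_Carnot = 0.6787/2.036 = 0.3333.

0.3333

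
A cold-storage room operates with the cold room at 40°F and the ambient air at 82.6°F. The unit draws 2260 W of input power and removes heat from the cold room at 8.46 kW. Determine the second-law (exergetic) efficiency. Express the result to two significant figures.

Converting, Q̇_C = 8.460 kW = 8460 W, so COP_actual = Q̇_C/Ẇ = 8460/2260 = 3.743.
In absolute terms T_C = 277.59 K and T_H = 301.26 K, so ΔT = 23.67 K.
COP_Carnot = T_C/ΔT = 277.59/23.67 = 11.73.
η_II = COP_actual/COP_Carnot = 3.743/11.73 = 0.3191.

0.32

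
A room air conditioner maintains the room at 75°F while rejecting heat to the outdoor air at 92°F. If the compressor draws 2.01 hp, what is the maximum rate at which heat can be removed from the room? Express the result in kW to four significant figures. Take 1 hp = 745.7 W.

47.14 kW

In absolute terms T_C = 297.04 K and T_H = 306.48 K, so ΔT = 9.444 K.
COP_Carnot = T_C/ΔT = 297.04/9.444 = 31.45.
Q̇_max = COP_Carnot × Ẇ = 31.45 × 2.010 hp = 63.22 hp = 47.14 kW.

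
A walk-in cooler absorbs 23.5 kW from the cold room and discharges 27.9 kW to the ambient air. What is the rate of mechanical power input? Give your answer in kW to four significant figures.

For a cyclic device the first law requires Q̇_H = Q̇_C + Ẇ.
Ẇ = Q̇_H − Q̇_C = 4.400 kW.

4.400 kW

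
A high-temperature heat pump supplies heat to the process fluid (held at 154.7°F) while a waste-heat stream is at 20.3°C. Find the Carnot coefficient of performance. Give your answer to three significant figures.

7.13

In absolute terms T_C = 293.45 K and T_H = 341.32 K, so ΔT = 47.87 K.
For a reversible cycle, COP_Carnot = T_H/ΔT = 341.32/47.87 = 7.131.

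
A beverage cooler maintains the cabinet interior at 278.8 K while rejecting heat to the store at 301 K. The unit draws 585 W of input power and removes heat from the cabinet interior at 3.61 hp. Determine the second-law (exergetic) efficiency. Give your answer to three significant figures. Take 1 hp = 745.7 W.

0.366

Converting, Q̇_C = 3.610 hp = 2692 W, so COP_actual = Q̇_C/Ẇ = 2692/585.0 = 4.602.
The reservoir spacing is ΔT = 301 − 278.8 = 22.20 K.
COP_Carnot = T_C/ΔT = 278.80/22.20 = 12.56.
η_II = COP_actual/COP_Carnot = 4.602/12.56 = 0.3664.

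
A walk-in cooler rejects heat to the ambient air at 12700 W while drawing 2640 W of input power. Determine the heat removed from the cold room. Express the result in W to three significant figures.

10100 W

For a cyclic device the first law requires Q̇_H = Q̇_C + Ẇ.
Q̇_C = Q̇_H − Ẇ = 10060 W.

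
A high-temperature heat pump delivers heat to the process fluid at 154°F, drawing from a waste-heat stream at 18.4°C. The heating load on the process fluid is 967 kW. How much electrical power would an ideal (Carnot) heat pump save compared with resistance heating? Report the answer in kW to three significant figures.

In absolute terms T_C = 291.55 K and T_H = 340.93 K, so ΔT = 49.38 K.
COP_Carnot = T_H/ΔT = 340.93/49.38 = 6.904.
Resistance heating needs Ẇ_res = Q̇_H = 967.0 kW; the reversible heat pump needs only Ẇ_hp = Q̇_H/COP = 140.1 kW.
Saving = 967.0 − 140.1 = 826.9 kW.

827 kW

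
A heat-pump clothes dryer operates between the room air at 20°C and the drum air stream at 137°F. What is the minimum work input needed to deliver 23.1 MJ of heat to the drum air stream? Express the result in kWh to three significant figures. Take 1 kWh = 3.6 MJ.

0.742 kWh

In absolute terms T_C = 293.15 K and T_H = 331.48 K, so ΔT = 38.33 K.
The reversible limit is COP_HP = T_H/ΔT = 8.647, so W_min = Q_H/COP = Q_H·ΔT/T_H.
W_min = 23.10 × 38.33/331.48 = 2.671 MJ = 0.7420 kWh.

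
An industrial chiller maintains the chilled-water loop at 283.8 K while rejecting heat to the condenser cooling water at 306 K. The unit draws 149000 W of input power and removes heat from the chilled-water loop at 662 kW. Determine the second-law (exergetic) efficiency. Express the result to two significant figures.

Converting, Q̇_C = 662.0 kW = 662000 W, so COP_actual = Q̇_C/Ẇ = 662000/149000 = 4.443.
The reservoir spacing is ΔT = 306 − 283.8 = 22.20 K.
COP_Carnot = T_C/ΔT = 283.80/22.20 = 12.78.
η_II = COP_actual/COP_Carnot = 4.443/12.78 = 0.3475.

0.35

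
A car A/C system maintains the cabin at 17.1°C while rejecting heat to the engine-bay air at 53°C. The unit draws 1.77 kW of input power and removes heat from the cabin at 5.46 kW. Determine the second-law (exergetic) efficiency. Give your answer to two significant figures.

COP_actual = Q̇_C/Ẇ = 5.460/1.770 = 3.085.
In absolute terms T_C = 290.25 K and T_H = 326.15 K, so ΔT = 35.90 K.
COP_Carnot = T_C/ΔT = 290.25/35.90 = 8.085.
η_II = COP_actual/COP_Carnot = 3.085/8.085 = 0.3815.

0.38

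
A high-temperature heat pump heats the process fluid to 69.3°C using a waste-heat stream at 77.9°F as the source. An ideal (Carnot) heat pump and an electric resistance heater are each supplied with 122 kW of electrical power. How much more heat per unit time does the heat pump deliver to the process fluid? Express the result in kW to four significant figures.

831.9 kW

In absolute terms T_C = 298.65 K and T_H = 342.45 K, so ΔT = 43.80 K.
COP_Carnot = T_H/ΔT = 342.45/43.80 = 7.818.
The heat pump delivers Q̇_H = COP × Ẇ = 953.9 kW; the resistance heater delivers Ẇ = 122.0 kW.
Extra = (COP − 1)·Ẇ = 831.9 kW.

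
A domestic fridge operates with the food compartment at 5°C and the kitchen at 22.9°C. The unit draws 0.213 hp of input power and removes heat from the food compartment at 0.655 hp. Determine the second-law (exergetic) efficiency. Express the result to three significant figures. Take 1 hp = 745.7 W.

COP_actual = Q̇_C/Ẇ = 0.6550/0.2130 = 3.075.
In absolute terms T_C = 278.15 K and T_H = 296.05 K, so ΔT = 17.90 K.
COP_Carnot = T_C/ΔT = 278.15/17.90 = 15.54.
η_II = COP_actual/COP_Carnot = 3.075/15.54 = 0.1979.

0.198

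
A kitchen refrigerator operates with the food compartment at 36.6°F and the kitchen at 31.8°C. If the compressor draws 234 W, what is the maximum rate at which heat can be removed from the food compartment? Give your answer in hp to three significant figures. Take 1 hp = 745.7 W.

2.96 hp

In absolute terms T_C = 275.71 K and T_H = 304.95 K, so ΔT = 29.24 K.
COP_Carnot = T_C/ΔT = 275.71/29.24 = 9.428.
Q̇_max = COP_Carnot × Ẇ = 9.428 × 234.0 W = 2206 W = 2.958 hp.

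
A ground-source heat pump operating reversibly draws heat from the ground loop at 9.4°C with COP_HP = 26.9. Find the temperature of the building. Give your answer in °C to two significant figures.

COP_HP = T_H/(T_H − T_C) rearranges to T_H = COP·T_C/(COP − 1).
With T_C = 282.55 K, T_H = 26.9 × 282.55/25.90 = 293.46 K.
Converting, 293.46 K = 20.31°C.

20 °C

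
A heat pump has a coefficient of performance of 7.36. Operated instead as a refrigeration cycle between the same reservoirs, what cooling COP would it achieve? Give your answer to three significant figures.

6.36

Since Q_H = Q_C + W for any cycle, COP_R = Q_C/W = Q_H/W − 1.
COP_R = 7.36 − 1 = 6.36.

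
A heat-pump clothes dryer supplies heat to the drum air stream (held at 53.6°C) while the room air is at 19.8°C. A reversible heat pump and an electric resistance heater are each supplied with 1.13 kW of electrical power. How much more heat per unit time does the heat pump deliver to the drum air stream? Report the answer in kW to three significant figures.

In absolute terms T_C = 292.95 K and T_H = 326.75 K, so ΔT = 33.80 K.
COP_Carnot = T_H/ΔT = 326.75/33.80 = 9.667.
The heat pump delivers Q̇_H = COP × Ẇ = 10.92 kW; the resistance heater delivers Ẇ = 1.130 kW.
Extra = (COP − 1)·Ẇ = 9.794 kW.

9.79 kW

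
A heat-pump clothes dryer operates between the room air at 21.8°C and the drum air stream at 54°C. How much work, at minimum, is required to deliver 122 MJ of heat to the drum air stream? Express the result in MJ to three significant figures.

In absolute terms T_C = 294.95 K and T_H = 327.15 K, so ΔT = 32.20 K.
The reversible limit is COP_HP = T_H/ΔT = 10.16, so W_min = Q_H/COP = Q_H·ΔT/T_H.
W_min = 122.0 × 32.20/327.15 = 12.01 MJ.

12.0 MJ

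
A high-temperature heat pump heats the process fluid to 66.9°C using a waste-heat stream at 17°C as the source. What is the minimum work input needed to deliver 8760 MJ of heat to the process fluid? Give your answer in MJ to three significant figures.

In absolute terms T_C = 290.15 K and T_H = 340.05 K, so ΔT = 49.90 K.
The reversible limit is COP_HP = T_H/ΔT = 6.815, so W_min = Q_H/COP = Q_H·ΔT/T_H.
W_min = 8760 × 49.90/340.05 = 1285 MJ.

1290 MJ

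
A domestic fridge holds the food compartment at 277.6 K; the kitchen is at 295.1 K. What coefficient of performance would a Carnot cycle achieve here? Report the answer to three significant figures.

15.9

The reservoir spacing is ΔT = 295.1 − 277.6 = 17.50 K.
For a reversible cycle, COP_Carnot = T_C/ΔT = 277.60/17.50 = 15.86.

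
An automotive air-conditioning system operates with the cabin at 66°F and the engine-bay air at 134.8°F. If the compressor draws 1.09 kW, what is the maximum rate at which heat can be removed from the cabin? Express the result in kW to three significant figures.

In absolute terms T_C = 292.04 K and T_H = 330.26 K, so ΔT = 38.22 K.
COP_Carnot = T_C/ΔT = 292.04/38.22 = 7.641.
Q̇_max = COP_Carnot × Ẇ = 7.641 × 1.090 kW = 8.328 kW.

8.33 kW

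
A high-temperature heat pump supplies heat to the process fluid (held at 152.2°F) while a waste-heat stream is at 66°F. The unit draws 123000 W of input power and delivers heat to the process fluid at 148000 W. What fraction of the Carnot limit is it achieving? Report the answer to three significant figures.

COP_actual = Q̇_H/Ẇ = 148000/123000 = 1.203.
In absolute terms T_C = 292.04 K and T_H = 339.93 K, so ΔT = 47.89 K.
COP_Carnot = T_H/ΔT = 339.93/47.89 = 7.098.
η_II = COP_actual/COP_Carnot = 1.203/7.098 = 0.1695.

0.170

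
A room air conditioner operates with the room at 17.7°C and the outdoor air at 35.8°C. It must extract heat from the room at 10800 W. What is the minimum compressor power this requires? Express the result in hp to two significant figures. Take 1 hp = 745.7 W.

0.90 hp

In absolute terms T_C = 290.85 K and T_H = 308.95 K, so ΔT = 18.10 K.
COP_Carnot = T_C/ΔT = 290.85/18.10 = 16.07.
Ẇ_min = Q̇/COP_Carnot = 10800/16.07 = 672.1 W = 0.9013 hp.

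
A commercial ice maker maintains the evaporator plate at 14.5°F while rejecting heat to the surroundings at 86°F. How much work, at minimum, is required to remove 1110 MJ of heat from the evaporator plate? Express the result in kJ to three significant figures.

167000 kJ

In absolute terms T_C = 263.43 K and T_H = 303.15 K, so ΔT = 39.72 K.
The reversible limit is COP_R = T_C/ΔT = 6.632, so W_min = Q_C/COP = Q_C·ΔT/T_C.
W_min = 1110 × 39.72/263.43 = 167.4 MJ = 167400 kJ.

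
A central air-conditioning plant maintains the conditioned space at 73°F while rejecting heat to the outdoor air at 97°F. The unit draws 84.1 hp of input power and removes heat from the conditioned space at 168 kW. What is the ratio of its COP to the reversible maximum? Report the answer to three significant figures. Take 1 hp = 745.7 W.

0.121

Converting, Q̇_C = 168.0 kW = 225.3 hp, so COP_actual = Q̇_C/Ẇ = 225.3/84.10 = 2.679.
In absolute terms T_C = 295.93 K and T_H = 309.26 K, so ΔT = 13.33 K.
COP_Carnot = T_C/ΔT = 295.93/13.33 = 22.19.
η_II = COP_actual/COP_Carnot = 2.679/22.19 = 0.1207.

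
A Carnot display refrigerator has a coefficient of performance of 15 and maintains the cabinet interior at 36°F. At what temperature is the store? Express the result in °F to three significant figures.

69.0 °F

COP_R = T_C/(T_H − T_C) gives T_H − T_C = T_C/COP.
With T_C = 275.37 K, T_H = 275.37 × (1 + 1/15) = 293.73 K.
Converting, 293.73 K = 69.04°F.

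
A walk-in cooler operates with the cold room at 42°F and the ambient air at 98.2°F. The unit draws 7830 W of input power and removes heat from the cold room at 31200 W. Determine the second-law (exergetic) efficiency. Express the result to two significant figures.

COP_actual = Q̇_C/Ẇ = 31200/7830 = 3.985.
In absolute terms T_C = 278.71 K and T_H = 309.93 K, so ΔT = 31.22 K.
COP_Carnot = T_C/ΔT = 278.71/31.22 = 8.927.
η_II = COP_actual/COP_Carnot = 3.985/8.927 = 0.4464.

0.45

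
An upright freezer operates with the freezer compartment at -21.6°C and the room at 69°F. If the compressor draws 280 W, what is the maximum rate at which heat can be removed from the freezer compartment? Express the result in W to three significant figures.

1670 W

In absolute terms T_C = 251.55 K and T_H = 293.71 K, so ΔT = 42.16 K.
COP_Carnot = T_C/ΔT = 251.55/42.16 = 5.967.
Q̇_max = COP_Carnot × Ẇ = 5.967 × 280.0 W = 1671 W.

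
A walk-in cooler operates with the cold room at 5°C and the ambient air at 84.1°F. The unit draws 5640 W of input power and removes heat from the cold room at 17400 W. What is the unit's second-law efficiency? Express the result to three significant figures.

COP_actual = Q̇_C/Ẇ = 17400/5640 = 3.085.
In absolute terms T_C = 278.15 K and T_H = 302.09 K, so ΔT = 23.94 K.
COP_Carnot = T_C/ΔT = 278.15/23.94 = 11.62.
η_II = COP_actual/COP_Carnot = 3.085/11.62 = 0.2656.

0.266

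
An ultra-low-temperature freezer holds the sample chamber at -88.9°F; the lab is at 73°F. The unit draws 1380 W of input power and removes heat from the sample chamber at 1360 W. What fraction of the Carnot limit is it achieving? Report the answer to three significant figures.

COP_actual = Q̇_C/Ẇ = 1360/1380 = 0.9855.
In absolute terms T_C = 205.98 K and T_H = 295.93 K, so ΔT = 89.94 K.
COP_Carnot = T_C/ΔT = 205.98/89.94 = 2.290.
η_II = COP_actual/COP_Carnot = 0.9855/2.290 = 0.4303.

0.430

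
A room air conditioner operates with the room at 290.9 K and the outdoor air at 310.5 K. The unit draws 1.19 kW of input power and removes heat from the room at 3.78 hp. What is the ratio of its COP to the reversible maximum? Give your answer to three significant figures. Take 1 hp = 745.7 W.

0.160

Converting, Q̇_C = 3.780 hp = 2.819 kW, so COP_actual = Q̇_C/Ẇ = 2.819/1.190 = 2.369.
The reservoir spacing is ΔT = 310.5 − 290.9 = 19.60 K.
COP_Carnot = T_C/ΔT = 290.90/19.60 = 14.84.
η_II = COP_actual/COP_Carnot = 2.369/14.84 = 0.1596.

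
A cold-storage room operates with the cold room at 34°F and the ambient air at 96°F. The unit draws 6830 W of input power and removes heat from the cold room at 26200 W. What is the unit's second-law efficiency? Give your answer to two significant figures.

0.48

COP_actual = Q̇_C/Ẇ = 26200/6830 = 3.836.
In absolute terms T_C = 274.26 K and T_H = 308.71 K, so ΔT = 34.44 K.
COP_Carnot = T_C/ΔT = 274.26/34.44 = 7.962.
η_II = COP_actual/COP_Carnot = 3.836/7.962 = 0.4818.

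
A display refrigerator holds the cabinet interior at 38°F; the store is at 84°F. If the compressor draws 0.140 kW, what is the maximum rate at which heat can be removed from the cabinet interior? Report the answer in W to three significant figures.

In absolute terms T_C = 276.48 K and T_H = 302.04 K, so ΔT = 25.56 K.
COP_Carnot = T_C/ΔT = 276.48/25.56 = 10.82.
Q̇_max = COP_Carnot × Ẇ = 10.82 × 0.1400 kW = 1.515 kW = 1515 W.

1510 W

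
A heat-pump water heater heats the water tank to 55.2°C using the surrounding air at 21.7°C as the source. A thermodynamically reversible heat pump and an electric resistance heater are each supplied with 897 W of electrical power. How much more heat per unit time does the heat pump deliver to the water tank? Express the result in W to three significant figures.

7890 W

In absolute terms T_C = 294.85 K and T_H = 328.35 K, so ΔT = 33.50 K.
COP_Carnot = T_H/ΔT = 328.35/33.50 = 9.801.
The heat pump delivers Q̇_H = COP × Ẇ = 8792 W; the resistance heater delivers Ẇ = 897.0 W.
Extra = (COP − 1)·Ẇ = 7895 W.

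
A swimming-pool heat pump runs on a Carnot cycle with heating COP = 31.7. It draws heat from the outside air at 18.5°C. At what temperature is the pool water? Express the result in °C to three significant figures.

28.0 °C

COP_HP = T_H/(T_H − T_C) rearranges to T_H = COP·T_C/(COP − 1).
With T_C = 291.65 K, T_H = 31.7 × 291.65/30.70 = 301.15 K.
Converting, 301.15 K = 28.00°C.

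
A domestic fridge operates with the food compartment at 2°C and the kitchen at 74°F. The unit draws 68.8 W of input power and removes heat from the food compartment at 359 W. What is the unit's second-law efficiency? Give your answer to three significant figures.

0.405

COP_actual = Q̇_C/Ẇ = 359.0/68.80 = 5.218.
In absolute terms T_C = 275.15 K and T_H = 296.48 K, so ΔT = 21.33 K.
COP_Carnot = T_C/ΔT = 275.15/21.33 = 12.90.
η_II = COP_actual/COP_Carnot = 5.218/12.90 = 0.4046.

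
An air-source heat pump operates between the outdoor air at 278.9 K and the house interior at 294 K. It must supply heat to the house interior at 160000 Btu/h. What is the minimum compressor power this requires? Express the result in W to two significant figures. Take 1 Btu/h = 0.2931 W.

2400 W

The reservoir spacing is ΔT = 294 − 278.9 = 15.10 K.
COP_Carnot = T_H/ΔT = 294.00/15.10 = 19.47.
Ẇ_min = Q̇/COP_Carnot = 160000/19.47 = 8218 Btu/h = 2409 W.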